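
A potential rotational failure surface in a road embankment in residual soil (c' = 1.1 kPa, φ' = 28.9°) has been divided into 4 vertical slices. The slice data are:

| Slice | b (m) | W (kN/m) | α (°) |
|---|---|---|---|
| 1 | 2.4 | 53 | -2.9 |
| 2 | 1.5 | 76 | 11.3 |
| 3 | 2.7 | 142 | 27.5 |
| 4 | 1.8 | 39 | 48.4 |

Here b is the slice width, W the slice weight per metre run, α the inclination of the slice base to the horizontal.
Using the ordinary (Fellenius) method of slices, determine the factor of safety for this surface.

Ordinary method of slices: FS = Σ[c'·Δl_i + (W_i cosα_i)·tanφ'] / Σ W_i sinα_i, with Δl_i = b_i / cosα_i.
Slice 1: Δl = 2.4/cos(-2.9°) = 2.403 m; N'_1 = 53·cos(-2.9°) = 52.9; c'Δl = 2.64; W sinα = -2.7
Slice 2: Δl = 1.5/cos11.3° = 1.530 m; N'_2 = 76·cos11.3° = 74.5; c'Δl = 1.68; W sinα = 14.9
Slice 3: Δl = 2.7/cos27.5° = 3.044 m; N'_3 = 142·cos27.5° = 126.0; c'Δl = 3.35; W sinα = 65.6
Slice 4: Δl = 1.8/cos48.4° = 2.711 m; N'_4 = 39·cos48.4° = 25.9; c'Δl = 2.98; W sinα = 29.2
Σc'Δl = 10.7 kN/m; ΣN' = 279.3 kN/m; ΣW sinα = 106.9 kN/m
Resisting = 10.7 + 279.3·tan28.9° = 10.7 + 154.2 = 164.8 kN/m
FS = 164.8 / 106.9 = 1.541

FS = 1.54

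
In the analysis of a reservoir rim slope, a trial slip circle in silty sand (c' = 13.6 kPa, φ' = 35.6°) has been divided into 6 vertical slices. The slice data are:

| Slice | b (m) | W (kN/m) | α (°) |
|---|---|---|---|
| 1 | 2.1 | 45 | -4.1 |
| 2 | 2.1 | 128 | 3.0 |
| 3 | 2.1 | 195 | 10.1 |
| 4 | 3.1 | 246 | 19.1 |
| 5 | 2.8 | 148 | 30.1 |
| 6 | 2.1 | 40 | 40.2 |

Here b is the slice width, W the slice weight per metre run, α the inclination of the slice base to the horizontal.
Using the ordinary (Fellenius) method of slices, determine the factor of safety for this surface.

FS = 3.45

Ordinary method of slices: FS = Σ[c'·Δl_i + (W_i cosα_i)·tanφ'] / Σ W_i sinα_i, with Δl_i = b_i / cosα_i.
Slice 1: Δl = 2.1/cos(-4.1°) = 2.105 m; N'_1 = 45·cos(-4.1°) = 44.9; c'Δl = 28.63; W sinα = -3.2
Slice 2: Δl = 2.1/cos3.0° = 2.103 m; N'_2 = 128·cos3.0° = 127.8; c'Δl = 28.60; W sinα = 6.7
Slice 3: Δl = 2.1/cos10.1° = 2.133 m; N'_3 = 195·cos10.1° = 192.0; c'Δl = 29.01; W sinα = 34.2
Slice 4: Δl = 3.1/cos19.1° = 3.281 m; N'_4 = 246·cos19.1° = 232.5; c'Δl = 44.62; W sinα = 80.5
Slice 5: Δl = 2.8/cos30.1° = 3.236 m; N'_5 = 148·cos30.1° = 128.0; c'Δl = 44.02; W sinα = 74.2
Slice 6: Δl = 2.1/cos40.2° = 2.749 m; N'_6 = 40·cos40.2° = 30.6; c'Δl = 37.39; W sinα = 25.8
Σc'Δl = 212.3 kN/m; ΣN' = 755.7 kN/m; ΣW sinα = 218.2 kN/m
Resisting = 212.3 + 755.7·tan35.6° = 212.3 + 541.1 = 753.3 kN/m
FS = 753.3 / 218.2 = 3.452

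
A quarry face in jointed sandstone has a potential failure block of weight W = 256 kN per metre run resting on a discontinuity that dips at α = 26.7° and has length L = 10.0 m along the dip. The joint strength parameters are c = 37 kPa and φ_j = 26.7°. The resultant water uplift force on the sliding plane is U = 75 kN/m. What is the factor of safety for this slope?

FS = 3.89

Resolving the block weight along and normal to the plane and applying the Mohr–Coulomb strength on the joint:
N' = W cosα − U = 256·cos26.7° − 75 = 153.7 kN/m
Driving force T = W sinα = 256·sin26.7° = 115.0 kN/m
Resisting force R = c·L + N'·tanφ_j = 37·10.0 + 153.7·tan26.7° = 370.0 + 77.3 = 447.3 kN/m
FS = R / T = 447.3 / 115.0 = 3.889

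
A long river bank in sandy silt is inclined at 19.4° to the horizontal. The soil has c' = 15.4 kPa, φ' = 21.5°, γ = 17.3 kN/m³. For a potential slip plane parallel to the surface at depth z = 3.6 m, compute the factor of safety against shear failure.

FS = 1.91

For an infinite slope with a slip plane parallel to the surface (no pore pressure): FS = [c' + γz cos²β tanφ'] / [γz sinβ cosβ].
γz = 17.3·3.6 = 62.28 kN/m²
Numerator = 15.4 + 62.28·cos²19.4°·tan21.5° = 15.4 + 62.28·0.8897·0.3939 = 37.226 kPa
Denominator = 62.28·sin19.4°·cos19.4° = 62.28·0.3322·0.9432 = 19.512 kPa
FS = 37.226 / 19.512 = 1.908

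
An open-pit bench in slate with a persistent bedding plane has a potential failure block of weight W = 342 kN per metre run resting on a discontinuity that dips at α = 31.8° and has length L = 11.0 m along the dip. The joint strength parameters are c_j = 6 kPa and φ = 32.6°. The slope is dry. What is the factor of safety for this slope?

Resolving the block weight along and normal to the plane and applying the Mohr–Coulomb strength on the joint:
N' = W cosα = 342·cos31.8° = 290.7 kN/m
Driving force T = W sinα = 342·sin31.8° = 180.2 kN/m
Resisting force R = c_j·L + N'·tanφ = 6·11.0 + 290.7·tan32.6° = 66.0 + 185.9 = 251.9 kN/m
FS = R / T = 251.9 / 180.2 = 1.398

FS = 1.40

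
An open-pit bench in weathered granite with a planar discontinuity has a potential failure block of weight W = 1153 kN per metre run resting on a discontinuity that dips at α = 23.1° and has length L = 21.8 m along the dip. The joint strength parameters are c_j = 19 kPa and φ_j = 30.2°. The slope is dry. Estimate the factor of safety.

Resolving the block weight along and normal to the plane and applying the Mohr–Coulomb strength on the joint:
N' = W cosα = 1153·cos23.1° = 1060.6 kN/m
Driving force T = W sinα = 1153·sin23.1° = 452.4 kN/m
Resisting force R = c_j·L + N'·tanφ_j = 19·21.8 + 1060.6·tan30.2° = 414.2 + 617.3 = 1031.5 kN/m
FS = R / T = 1031.5 / 452.4 = 2.280

FS = 2.28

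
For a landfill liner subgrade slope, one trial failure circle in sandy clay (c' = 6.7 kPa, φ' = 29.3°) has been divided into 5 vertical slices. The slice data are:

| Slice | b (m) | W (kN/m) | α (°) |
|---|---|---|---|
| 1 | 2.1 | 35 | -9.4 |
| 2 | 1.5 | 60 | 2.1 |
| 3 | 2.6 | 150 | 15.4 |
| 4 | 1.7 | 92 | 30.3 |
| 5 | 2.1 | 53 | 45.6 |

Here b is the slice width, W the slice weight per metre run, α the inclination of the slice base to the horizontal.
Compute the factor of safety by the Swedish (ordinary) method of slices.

Ordinary method of slices: FS = Σ[c'·Δl_i + (W_i cosα_i)·tanφ'] / Σ W_i sinα_i, with Δl_i = b_i / cosα_i.
Slice 1: Δl = 2.1/cos(-9.4°) = 2.129 m; N'_1 = 35·cos(-9.4°) = 34.5; c'Δl = 14.26; W sinα = -5.7
Slice 2: Δl = 1.5/cos2.1° = 1.501 m; N'_2 = 60·cos2.1° = 60.0; c'Δl = 10.06; W sinα = 2.2
Slice 3: Δl = 2.6/cos15.4° = 2.697 m; N'_3 = 150·cos15.4° = 144.6; c'Δl = 18.07; W sinα = 39.8
Slice 4: Δl = 1.7/cos30.3° = 1.969 m; N'_4 = 92·cos30.3° = 79.4; c'Δl = 13.19; W sinα = 46.4
Slice 5: Δl = 2.1/cos45.6° = 3.001 m; N'_5 = 53·cos45.6° = 37.1; c'Δl = 20.11; W sinα = 37.9
Σc'Δl = 75.7 kN/m; ΣN' = 355.6 kN/m; ΣW sinα = 120.6 kN/m
Resisting = 75.7 + 355.6·tan29.3° = 75.7 + 199.6 = 275.3 kN/m
FS = 275.3 / 120.6 = 2.282

FS = 2.28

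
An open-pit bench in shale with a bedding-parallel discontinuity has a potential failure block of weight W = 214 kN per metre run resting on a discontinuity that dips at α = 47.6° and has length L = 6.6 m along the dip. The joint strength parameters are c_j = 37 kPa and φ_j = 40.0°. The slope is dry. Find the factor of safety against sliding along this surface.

FS = 2.31

Resolving the block weight along and normal to the plane and applying the Mohr–Coulomb strength on the joint:
N' = W cosα = 214·cos47.6° = 144.3 kN/m
Driving force T = W sinα = 214·sin47.6° = 158.0 kN/m
Resisting force R = c_j·L + N'·tanφ_j = 37·6.6 + 144.3·tan40.0° = 244.2 + 121.1 = 365.3 kN/m
FS = R / T = 365.3 / 158.0 = 2.311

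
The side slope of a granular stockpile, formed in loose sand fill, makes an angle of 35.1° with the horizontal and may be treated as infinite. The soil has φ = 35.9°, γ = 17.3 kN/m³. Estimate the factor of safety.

FS = 1.03

For a dry cohesionless infinite slope the factor of safety is FS = tanφ / tanβ.
FS = tan35.9° / tan35.1° = 0.7239 / 0.7028 = 1.030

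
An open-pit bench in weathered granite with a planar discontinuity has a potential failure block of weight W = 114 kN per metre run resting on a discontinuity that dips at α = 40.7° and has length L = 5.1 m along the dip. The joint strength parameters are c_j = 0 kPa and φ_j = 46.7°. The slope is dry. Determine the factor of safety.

FS = 1.23

Resolving the block weight along and normal to the plane and applying the Mohr–Coulomb strength on the joint:
N' = W cosα = 114·cos40.7° = 86.4 kN/m
Driving force T = W sinα = 114·sin40.7° = 74.3 kN/m
Resisting force R = c_j·L + N'·tanφ_j = 0·5.1 + 86.4·tan46.7° = 0.0 + 91.7 = 91.7 kN/m
FS = R / T = 91.7 / 74.3 = 1.234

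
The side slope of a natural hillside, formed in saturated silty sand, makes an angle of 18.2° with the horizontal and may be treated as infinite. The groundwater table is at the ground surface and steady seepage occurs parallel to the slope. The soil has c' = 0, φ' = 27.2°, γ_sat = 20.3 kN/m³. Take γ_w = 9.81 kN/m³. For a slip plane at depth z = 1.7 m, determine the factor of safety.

With seepage parallel to the slope and the water table at the surface, the effective normal stress on the slip plane uses the buoyant unit weight γ' = γ_sat − γ_w while the driving shear stress uses γ_sat:
FS = [c' + γ' z cos²β tanφ'] / [γ_sat z sinβ cosβ]
(For c' = 0 this reduces to FS = (γ'/γ_sat)·tanφ'/tanβ.)
γ' = 20.3 − 9.81 = 10.49 kN/m³
Numerator = 0.0 + 10.49·1.7·cos²18.2°·tan27.2° = 0.0 + 10.49·1.7·0.9024·0.5139 = 8.271 kPa
Denominator = 20.3·1.7·sin18.2°·cos18.2° = 20.3·1.7·0.3123·0.9500 = 10.239 kPa
FS = 8.271 / 10.239 = 0.808

FS = 0.81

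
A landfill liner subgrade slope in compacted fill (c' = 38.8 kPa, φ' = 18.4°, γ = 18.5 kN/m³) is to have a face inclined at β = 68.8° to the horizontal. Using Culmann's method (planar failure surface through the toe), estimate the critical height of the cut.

H_c = 20.47 m

Culmann's analysis gives the critical failure plane at α_cr = (β + φ')/2 = (68.8 + 18.4)/2 = 43.6°, and the critical height
H_c = (4c'/γ) · sinβ cosφ' / [1 − cos(β − φ')]
    = (4·38.8/18.5) · sin68.8°·cos18.4° / [1 − cos(50.4°)]
    = 8.389 · 0.9323·0.9489 / [1 − 0.6374]
    = 8.389 · 0.8847 / 0.3626
    = 20.47 m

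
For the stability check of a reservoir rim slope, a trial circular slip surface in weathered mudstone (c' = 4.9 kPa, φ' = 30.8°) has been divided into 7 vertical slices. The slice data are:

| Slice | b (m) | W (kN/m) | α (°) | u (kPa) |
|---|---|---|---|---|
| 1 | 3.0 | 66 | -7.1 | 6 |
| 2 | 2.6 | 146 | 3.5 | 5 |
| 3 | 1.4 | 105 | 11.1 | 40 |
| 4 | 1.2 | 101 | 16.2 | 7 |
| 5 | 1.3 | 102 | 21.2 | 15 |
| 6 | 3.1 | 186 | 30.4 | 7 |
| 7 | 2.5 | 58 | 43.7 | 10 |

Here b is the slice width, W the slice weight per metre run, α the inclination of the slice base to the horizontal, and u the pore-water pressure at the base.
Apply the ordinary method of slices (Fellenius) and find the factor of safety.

Ordinary method of slices: FS = Σ[c'·Δl_i + (W_i cosα_i − u_i·Δl_i)·tanφ'] / Σ W_i sinα_i, with Δl_i = b_i / cosα_i.
Slice 1: Δl = 3.0/cos(-7.1°) = 3.023 m; N'_1 = 66·cos(-7.1°) − 6·3.023 = 47.4; c'Δl = 14.81; W sinα = -8.2
Slice 2: Δl = 2.6/cos3.5° = 2.605 m; N'_2 = 146·cos3.5° − 5·2.605 = 132.7; c'Δl = 12.76; W sinα = 8.9
Slice 3: Δl = 1.4/cos11.1° = 1.427 m; N'_3 = 105·cos11.1° − 40·1.427 = 46.0; c'Δl = 6.99; W sinα = 20.2
Slice 4: Δl = 1.2/cos16.2° = 1.250 m; N'_4 = 101·cos16.2° − 7·1.250 = 88.2; c'Δl = 6.12; W sinα = 28.2
Slice 5: Δl = 1.3/cos21.2° = 1.394 m; N'_5 = 102·cos21.2° − 15·1.394 = 74.2; c'Δl = 6.83; W sinα = 36.9
Slice 6: Δl = 3.1/cos30.4° = 3.594 m; N'_6 = 186·cos30.4° − 7·3.594 = 135.3; c'Δl = 17.61; W sinα = 94.1
Slice 7: Δl = 2.5/cos43.7° = 3.458 m; N'_7 = 58·cos43.7° − 10·3.458 = 7.4; c'Δl = 16.94; W sinα = 40.1
Σc'Δl = 82.1 kN/m; ΣN' = 531.1 kN/m; ΣW sinα = 220.2 kN/m
Resisting = 82.1 + 531.1·tan30.8° = 82.1 + 316.6 = 398.7 kN/m
FS = 398.7 / 220.2 = 1.810

FS = 1.81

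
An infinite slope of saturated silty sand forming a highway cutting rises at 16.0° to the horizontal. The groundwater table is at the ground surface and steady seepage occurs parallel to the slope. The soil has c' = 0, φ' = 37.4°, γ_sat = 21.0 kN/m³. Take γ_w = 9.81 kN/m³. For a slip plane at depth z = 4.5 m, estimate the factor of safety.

FS = 1.42

With seepage parallel to the slope and the water table at the surface, the effective normal stress on the slip plane uses the buoyant unit weight γ' = γ_sat − γ_w while the driving shear stress uses γ_sat:
FS = [c' + γ' z cos²β tanφ'] / [γ_sat z sinβ cosβ]
(For c' = 0 this reduces to FS = (γ'/γ_sat)·tanφ'/tanβ.)
γ' = 21.0 − 9.81 = 11.19 kN/m³
Numerator = 0.0 + 11.19·4.5·cos²16.0°·tan37.4° = 0.0 + 11.19·4.5·0.9240·0.7646 = 35.574 kPa
Denominator = 21.0·4.5·sin16.0°·cos16.0° = 21.0·4.5·0.2756·0.9613 = 25.039 kPa
FS = 35.574 / 25.039 = 1.421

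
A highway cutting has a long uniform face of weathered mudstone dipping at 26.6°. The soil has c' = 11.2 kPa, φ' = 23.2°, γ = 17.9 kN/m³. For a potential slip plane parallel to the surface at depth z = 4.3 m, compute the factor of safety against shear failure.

For an infinite slope with a slip plane parallel to the surface (no pore pressure): FS = [c' + γz cos²β tanφ'] / [γz sinβ cosβ].
γz = 17.9·4.3 = 76.97 kN/m²
Numerator = 11.2 + 76.97·cos²26.6°·tan23.2° = 11.2 + 76.97·0.7995·0.4286 = 37.575 kPa
Denominator = 76.97·sin26.6°·cos26.6° = 76.97·0.4478·0.8942 = 30.816 kPa
FS = 37.575 / 30.816 = 1.219

FS = 1.22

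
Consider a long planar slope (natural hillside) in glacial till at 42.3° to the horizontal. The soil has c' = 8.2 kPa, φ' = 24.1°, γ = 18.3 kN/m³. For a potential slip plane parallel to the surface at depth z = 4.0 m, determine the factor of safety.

FS = 0.72

For an infinite slope with a slip plane parallel to the surface (no pore pressure): FS = [c' + γz cos²β tanφ'] / [γz sinβ cosβ].
γz = 18.3·4.0 = 73.20 kN/m²
Numerator = 8.2 + 73.20·cos²42.3°·tan24.1° = 8.2 + 73.20·0.5471·0.4473 = 26.113 kPa
Denominator = 73.20·sin42.3°·cos42.3° = 73.20·0.6730·0.7396 = 36.438 kPa
FS = 26.113 / 36.438 = 0.717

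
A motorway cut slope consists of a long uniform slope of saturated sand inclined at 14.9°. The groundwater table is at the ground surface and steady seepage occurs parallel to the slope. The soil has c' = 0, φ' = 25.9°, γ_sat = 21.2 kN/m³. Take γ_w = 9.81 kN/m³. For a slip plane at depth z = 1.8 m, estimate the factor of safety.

FS = 0.98

With seepage parallel to the slope and the water table at the surface, the effective normal stress on the slip plane uses the buoyant unit weight γ' = γ_sat − γ_w while the driving shear stress uses γ_sat:
FS = [c' + γ' z cos²β tanφ'] / [γ_sat z sinβ cosβ]
(For c' = 0 this reduces to FS = (γ'/γ_sat)·tanφ'/tanβ.)
γ' = 21.2 − 9.81 = 11.39 kN/m³
Numerator = 0.0 + 11.39·1.8·cos²14.9°·tan25.9° = 0.0 + 11.39·1.8·0.9339·0.4856 = 9.297 kPa
Denominator = 21.2·1.8·sin14.9°·cos14.9° = 21.2·1.8·0.2571·0.9664 = 9.482 kPa
FS = 9.297 / 9.482 = 0.980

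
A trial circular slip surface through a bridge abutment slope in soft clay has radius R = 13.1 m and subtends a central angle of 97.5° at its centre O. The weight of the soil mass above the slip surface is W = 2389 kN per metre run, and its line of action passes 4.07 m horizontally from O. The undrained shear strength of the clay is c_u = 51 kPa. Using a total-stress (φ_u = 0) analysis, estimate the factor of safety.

FS = 1.53

Taking moments about the centre O, the resisting moment is provided by the undrained shear strength acting along the arc:
Arc length L_a = R·θ = 13.1·(97.5°·π/180) = 13.1·1.7017 = 22.29 m
M_R = c_u·L_a·R = 51·22.29·13.1 = 14893.4 kN·m/m
M_D = W·d = 2389·4.07 = 9723.2 kN·m/m
FS = M_R / M_D = 14893.4 / 9723.2 = 1.532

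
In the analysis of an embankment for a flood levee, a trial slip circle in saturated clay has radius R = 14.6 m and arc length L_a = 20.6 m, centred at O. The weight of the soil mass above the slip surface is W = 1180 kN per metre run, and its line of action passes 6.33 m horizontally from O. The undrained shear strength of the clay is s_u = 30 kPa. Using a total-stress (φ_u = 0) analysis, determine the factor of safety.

Taking moments about the centre O, the resisting moment is provided by the undrained shear strength acting along the arc:
M_R = s_u·L_a·R = 30·20.60·14.6 = 9022.8 kN·m/m
M_D = W·d = 1180·6.33 = 7469.4 kN·m/m
FS = M_R / M_D = 9022.8 / 7469.4 = 1.208

FS = 1.21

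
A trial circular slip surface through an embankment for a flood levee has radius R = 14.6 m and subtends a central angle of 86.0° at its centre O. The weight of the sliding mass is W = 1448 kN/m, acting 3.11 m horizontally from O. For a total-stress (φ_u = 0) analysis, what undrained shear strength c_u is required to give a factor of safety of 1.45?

c_u = 20.4 kPa

FS = c_u·L_a·R / (W·d), so c_u = FS·W·d / (L_a·R).
Arc length L_a = R·θ = 14.6·(86.0°·π/180) = 14.6·1.5010 = 21.91 m
c_u = 1.45·1448·3.11 / (21.91·14.6) = 6529.8 / 319.95 = 20.41 kPa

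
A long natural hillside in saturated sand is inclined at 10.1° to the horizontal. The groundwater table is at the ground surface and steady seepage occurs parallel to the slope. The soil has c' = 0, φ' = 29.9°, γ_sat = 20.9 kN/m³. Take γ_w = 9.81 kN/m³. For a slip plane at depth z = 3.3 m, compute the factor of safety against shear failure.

FS = 1.71

With seepage parallel to the slope and the water table at the surface, the effective normal stress on the slip plane uses the buoyant unit weight γ' = γ_sat − γ_w while the driving shear stress uses γ_sat:
FS = [c' + γ' z cos²β tanφ'] / [γ_sat z sinβ cosβ]
(For c' = 0 this reduces to FS = (γ'/γ_sat)·tanφ'/tanβ.)
γ' = 20.9 − 9.81 = 11.09 kN/m³
Numerator = 0.0 + 11.09·3.3·cos²10.1°·tan29.9° = 0.0 + 11.09·3.3·0.9692·0.5750 = 20.397 kPa
Denominator = 20.9·3.3·sin10.1°·cos10.1° = 20.9·3.3·0.1754·0.9845 = 11.908 kPa
FS = 20.397 / 11.908 = 1.713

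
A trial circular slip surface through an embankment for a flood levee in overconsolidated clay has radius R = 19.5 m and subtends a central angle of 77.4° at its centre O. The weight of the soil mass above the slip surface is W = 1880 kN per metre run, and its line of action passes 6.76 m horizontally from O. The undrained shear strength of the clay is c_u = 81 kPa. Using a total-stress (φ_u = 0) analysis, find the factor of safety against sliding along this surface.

FS = 3.27

Taking moments about the centre O, the resisting moment is provided by the undrained shear strength acting along the arc:
Arc length L_a = R·θ = 19.5·(77.4°·π/180) = 19.5·1.3509 = 26.34 m
M_R = c_u·L_a·R = 81·26.34·19.5 = 41607.6 kN·m/m
M_D = W·d = 1880·6.76 = 12708.8 kN·m/m
FS = M_R / M_D = 41607.6 / 12708.8 = 3.274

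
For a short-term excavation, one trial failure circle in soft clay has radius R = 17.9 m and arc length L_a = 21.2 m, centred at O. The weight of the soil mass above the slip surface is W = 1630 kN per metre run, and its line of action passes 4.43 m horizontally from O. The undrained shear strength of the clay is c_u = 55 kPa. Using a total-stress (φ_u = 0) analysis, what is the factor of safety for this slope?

FS = 2.89

Taking moments about the centre O, the resisting moment is provided by the undrained shear strength acting along the arc:
M_R = c_u·L_a·R = 55·21.20·17.9 = 20871.4 kN·m/m
M_D = W·d = 1630·4.43 = 7220.9 kN·m/m
FS = M_R / M_D = 20871.4 / 7220.9 = 2.890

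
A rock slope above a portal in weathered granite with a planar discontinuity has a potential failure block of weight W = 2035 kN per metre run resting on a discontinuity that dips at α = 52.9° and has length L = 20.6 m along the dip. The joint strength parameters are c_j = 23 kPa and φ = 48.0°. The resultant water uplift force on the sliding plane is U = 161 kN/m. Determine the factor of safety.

Resolving the block weight along and normal to the plane and applying the Mohr–Coulomb strength on the joint:
N' = W cosα − U = 2035·cos52.9° − 161 = 1066.5 kN/m
Driving force T = W sinα = 2035·sin52.9° = 1623.1 kN/m
Resisting force R = c_j·L + N'·tanφ = 23·20.6 + 1066.5·tan48.0° = 473.8 + 1184.5 = 1658.3 kN/m
FS = R / T = 1658.3 / 1623.1 = 1.022

FS = 1.02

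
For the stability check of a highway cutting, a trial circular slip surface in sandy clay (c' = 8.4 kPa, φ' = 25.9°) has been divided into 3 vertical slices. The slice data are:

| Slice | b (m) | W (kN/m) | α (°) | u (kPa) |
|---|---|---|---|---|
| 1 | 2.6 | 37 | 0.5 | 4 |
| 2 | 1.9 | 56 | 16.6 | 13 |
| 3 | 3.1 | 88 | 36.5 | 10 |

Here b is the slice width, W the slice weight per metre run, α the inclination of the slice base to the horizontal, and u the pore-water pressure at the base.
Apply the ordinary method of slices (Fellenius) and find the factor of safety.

FS = 1.65

Ordinary method of slices: FS = Σ[c'·Δl_i + (W_i cosα_i − u_i·Δl_i)·tanφ'] / Σ W_i sinα_i, with Δl_i = b_i / cosα_i.
Slice 1: Δl = 2.6/cos0.5° = 2.600 m; N'_1 = 37·cos0.5° − 4·2.600 = 26.6; c'Δl = 21.84; W sinα = 0.3
Slice 2: Δl = 1.9/cos16.6° = 1.983 m; N'_2 = 56·cos16.6° − 13·1.983 = 27.9; c'Δl = 16.65; W sinα = 16.0
Slice 3: Δl = 3.1/cos36.5° = 3.856 m; N'_3 = 88·cos36.5° − 10·3.856 = 32.2; c'Δl = 32.39; W sinα = 52.3
Σc'Δl = 70.9 kN/m; ΣN' = 86.7 kN/m; ΣW sinα = 68.7 kN/m
Resisting = 70.9 + 86.7·tan25.9° = 70.9 + 42.1 = 113.0 kN/m
FS = 113.0 / 68.7 = 1.645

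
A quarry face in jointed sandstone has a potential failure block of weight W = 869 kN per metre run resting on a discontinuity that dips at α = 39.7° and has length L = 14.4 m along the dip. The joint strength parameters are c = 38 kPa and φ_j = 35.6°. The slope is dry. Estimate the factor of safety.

FS = 1.85

Resolving the block weight along and normal to the plane and applying the Mohr–Coulomb strength on the joint:
N' = W cosα = 869·cos39.7° = 668.6 kN/m
Driving force T = W sinα = 869·sin39.7° = 555.1 kN/m
Resisting force R = c·L + N'·tanφ_j = 38·14.4 + 668.6·tan35.6° = 547.2 + 478.7 = 1025.9 kN/m
FS = R / T = 1025.9 / 555.1 = 1.848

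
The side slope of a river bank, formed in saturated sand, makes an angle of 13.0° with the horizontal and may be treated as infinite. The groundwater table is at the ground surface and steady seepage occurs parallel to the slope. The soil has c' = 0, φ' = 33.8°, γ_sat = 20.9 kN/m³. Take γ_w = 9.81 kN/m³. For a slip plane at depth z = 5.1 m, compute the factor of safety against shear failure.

FS = 1.54

With seepage parallel to the slope and the water table at the surface, the effective normal stress on the slip plane uses the buoyant unit weight γ' = γ_sat − γ_w while the driving shear stress uses γ_sat:
FS = [c' + γ' z cos²β tanφ'] / [γ_sat z sinβ cosβ]
(For c' = 0 this reduces to FS = (γ'/γ_sat)·tanφ'/tanβ.)
γ' = 20.9 − 9.81 = 11.09 kN/m³
Numerator = 0.0 + 11.09·5.1·cos²13.0°·tan33.8° = 0.0 + 11.09·5.1·0.9494·0.6694 = 35.947 kPa
Denominator = 20.9·5.1·sin13.0°·cos13.0° = 20.9·5.1·0.2250·0.9744 = 23.363 kPa
FS = 35.947 / 23.363 = 1.539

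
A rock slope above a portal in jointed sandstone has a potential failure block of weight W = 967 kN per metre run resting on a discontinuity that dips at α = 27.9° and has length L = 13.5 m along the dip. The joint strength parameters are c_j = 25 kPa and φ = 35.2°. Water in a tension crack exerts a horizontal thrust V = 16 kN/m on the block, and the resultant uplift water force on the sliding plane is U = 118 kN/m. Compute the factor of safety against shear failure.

Resolving the block weight along and normal to the plane and applying the Mohr–Coulomb strength on the joint:
N' = W cosα − U − V sinα = 967·cos27.9° − 118 − 16·sin27.9° = 729.1 kN/m
Driving force T = W sinα + V cosα = 967·sin27.9° + 16·cos27.9° = 466.6 kN/m
Resisting force R = c_j·L + N'·tanφ = 25·13.5 + 729.1·tan35.2° = 337.5 + 514.3 = 851.8 kN/m
FS = R / T = 851.8 / 466.6 = 1.826

FS = 1.83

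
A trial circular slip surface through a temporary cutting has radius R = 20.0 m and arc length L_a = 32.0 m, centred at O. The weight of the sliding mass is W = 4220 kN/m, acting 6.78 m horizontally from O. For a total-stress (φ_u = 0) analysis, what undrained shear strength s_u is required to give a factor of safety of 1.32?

s_u = 59.0 kPa

FS = s_u·L_a·R / (W·d), so s_u = FS·W·d / (L_a·R).
s_u = 1.32·4220·6.78 / (32.00·20.0) = 37767.3 / 640.00 = 59.01 kPa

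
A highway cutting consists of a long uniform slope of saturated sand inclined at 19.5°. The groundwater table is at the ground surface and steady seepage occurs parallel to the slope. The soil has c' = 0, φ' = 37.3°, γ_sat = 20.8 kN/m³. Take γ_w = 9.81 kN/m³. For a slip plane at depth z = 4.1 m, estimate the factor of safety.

FS = 1.14

With seepage parallel to the slope and the water table at the surface, the effective normal stress on the slip plane uses the buoyant unit weight γ' = γ_sat − γ_w while the driving shear stress uses γ_sat:
FS = [c' + γ' z cos²β tanφ'] / [γ_sat z sinβ cosβ]
(For c' = 0 this reduces to FS = (γ'/γ_sat)·tanφ'/tanβ.)
γ' = 20.8 − 9.81 = 10.99 kN/m³
Numerator = 0.0 + 10.99·4.1·cos²19.5°·tan37.3° = 0.0 + 10.99·4.1·0.8886·0.7618 = 30.501 kPa
Denominator = 20.8·4.1·sin19.5°·cos19.5° = 20.8·4.1·0.3338·0.9426 = 26.834 kPa
FS = 30.501 / 26.834 = 1.137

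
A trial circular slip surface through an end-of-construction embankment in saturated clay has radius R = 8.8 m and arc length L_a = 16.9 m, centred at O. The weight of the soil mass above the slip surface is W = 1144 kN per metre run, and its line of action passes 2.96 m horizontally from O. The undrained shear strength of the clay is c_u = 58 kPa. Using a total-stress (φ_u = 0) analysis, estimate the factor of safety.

Taking moments about the centre O, the resisting moment is provided by the undrained shear strength acting along the arc:
M_R = c_u·L_a·R = 58·16.90·8.8 = 8625.8 kN·m/m
M_D = W·d = 1144·2.96 = 3386.2 kN·m/m
FS = M_R / M_D = 8625.8 / 3386.2 = 2.547

FS = 2.55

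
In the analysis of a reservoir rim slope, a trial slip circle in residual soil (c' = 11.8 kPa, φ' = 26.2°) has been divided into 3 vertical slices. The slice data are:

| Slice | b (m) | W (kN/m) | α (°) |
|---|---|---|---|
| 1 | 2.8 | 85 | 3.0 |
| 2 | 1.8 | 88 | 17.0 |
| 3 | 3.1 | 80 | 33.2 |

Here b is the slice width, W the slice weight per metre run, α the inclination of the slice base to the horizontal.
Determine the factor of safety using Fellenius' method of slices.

Ordinary method of slices: FS = Σ[c'·Δl_i + (W_i cosα_i)·tanφ'] / Σ W_i sinα_i, with Δl_i = b_i / cosα_i.
Slice 1: Δl = 2.8/cos3.0° = 2.804 m; N'_1 = 85·cos3.0° = 84.9; c'Δl = 33.09; W sinα = 4.4
Slice 2: Δl = 1.8/cos17.0° = 1.882 m; N'_2 = 88·cos17.0° = 84.2; c'Δl = 22.21; W sinα = 25.7
Slice 3: Δl = 3.1/cos33.2° = 3.705 m; N'_3 = 80·cos33.2° = 66.9; c'Δl = 43.72; W sinα = 43.8
Σc'Δl = 99.0 kN/m; ΣN' = 236.0 kN/m; ΣW sinα = 74.0 kN/m
Resisting = 99.0 + 236.0·tan26.2° = 99.0 + 116.1 = 215.1 kN/m
FS = 215.1 / 74.0 = 2.908

FS = 2.91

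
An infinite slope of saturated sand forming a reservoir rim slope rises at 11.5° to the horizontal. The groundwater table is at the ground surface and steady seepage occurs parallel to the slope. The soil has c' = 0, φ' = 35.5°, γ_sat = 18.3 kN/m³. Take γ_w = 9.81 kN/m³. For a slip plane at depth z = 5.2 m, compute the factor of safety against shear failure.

With seepage parallel to the slope and the water table at the surface, the effective normal stress on the slip plane uses the buoyant unit weight γ' = γ_sat − γ_w while the driving shear stress uses γ_sat:
FS = [c' + γ' z cos²β tanφ'] / [γ_sat z sinβ cosβ]
(For c' = 0 this reduces to FS = (γ'/γ_sat)·tanφ'/tanβ.)
γ' = 18.3 − 9.81 = 8.49 kN/m³
Numerator = 0.0 + 8.49·5.2·cos²11.5°·tan35.5° = 0.0 + 8.49·5.2·0.9603·0.7133 = 30.239 kPa
Denominator = 18.3·5.2·sin11.5°·cos11.5° = 18.3·5.2·0.1994·0.9799 = 18.591 kPa
FS = 30.239 / 18.591 = 1.627

FS = 1.63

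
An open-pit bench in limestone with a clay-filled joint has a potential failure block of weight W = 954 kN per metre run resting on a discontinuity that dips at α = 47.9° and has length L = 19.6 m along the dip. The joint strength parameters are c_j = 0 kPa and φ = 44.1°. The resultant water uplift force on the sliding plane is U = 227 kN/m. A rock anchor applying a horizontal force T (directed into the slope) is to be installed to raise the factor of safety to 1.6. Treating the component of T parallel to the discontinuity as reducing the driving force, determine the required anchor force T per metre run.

T = 409 kN/m

Resolving forces along and normal to the sliding plane, with the horizontal anchor force T adding T·sinα to the effective normal force and T·cosα acting up the plane against the driving force:
FS = [c_jL + (W cosα − U + T sinα) tanφ] / [W sinα − T cosα]
Without the anchor: N' = 412.6 kN/m, driving T_d = 707.8 kN/m, resisting R = 0·19.6 + 412.6·tan44.1° = 399.8 kN/m, FS = 0.56.
Setting FS = 1.6 and solving for T:
1.6·(707.8 − T cos47.9°) = 399.8 + T sin47.9°·tan44.1°
T·(sin47.9°·tan44.1° + 1.6·cos47.9°) = 1.6·707.8 − 399.8
T·(0.7420·0.9691 + 1.6·0.6704) = 1132.6 − 399.8 = 732.7
T·1.7917 = 732.7
T = 409.0 kN/m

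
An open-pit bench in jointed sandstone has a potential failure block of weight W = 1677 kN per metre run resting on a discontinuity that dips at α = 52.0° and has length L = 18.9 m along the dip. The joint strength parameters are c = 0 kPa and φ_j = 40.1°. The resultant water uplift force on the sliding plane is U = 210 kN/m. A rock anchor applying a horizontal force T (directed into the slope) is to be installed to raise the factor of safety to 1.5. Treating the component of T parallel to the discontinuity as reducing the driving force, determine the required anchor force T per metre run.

T = 813 kN/m

Resolving forces along and normal to the sliding plane, with the horizontal anchor force T adding T·sinα to the effective normal force and T·cosα acting up the plane against the driving force:
FS = [cL + (W cosα − U + T sinα) tanφ_j] / [W sinα − T cosα]
Without the anchor: N' = 822.5 kN/m, driving T_d = 1321.5 kN/m, resisting R = 0·18.9 + 822.5·tan40.1° = 692.6 kN/m, FS = 0.52.
Setting FS = 1.5 and solving for T:
1.5·(1321.5 − T cos52.0°) = 692.6 + T sin52.0°·tan40.1°
T·(sin52.0°·tan40.1° + 1.5·cos52.0°) = 1.5·1321.5 − 692.6
T·(0.7880·0.8421 + 1.5·0.6157) = 1982.2 − 692.6 = 1289.7
T·1.5871 = 1289.7
T = 812.6 kN/m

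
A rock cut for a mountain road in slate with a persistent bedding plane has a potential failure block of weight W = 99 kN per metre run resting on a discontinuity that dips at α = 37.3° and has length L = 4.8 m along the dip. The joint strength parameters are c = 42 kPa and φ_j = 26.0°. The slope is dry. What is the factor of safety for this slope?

Resolving the block weight along and normal to the plane and applying the Mohr–Coulomb strength on the joint:
N' = W cosα = 99·cos37.3° = 78.8 kN/m
Driving force T = W sinα = 99·sin37.3° = 60.0 kN/m
Resisting force R = c·L + N'·tanφ_j = 42·4.8 + 78.8·tan26.0° = 201.6 + 38.4 = 240.0 kN/m
FS = R / T = 240.0 / 60.0 = 4.001

FS = 4.00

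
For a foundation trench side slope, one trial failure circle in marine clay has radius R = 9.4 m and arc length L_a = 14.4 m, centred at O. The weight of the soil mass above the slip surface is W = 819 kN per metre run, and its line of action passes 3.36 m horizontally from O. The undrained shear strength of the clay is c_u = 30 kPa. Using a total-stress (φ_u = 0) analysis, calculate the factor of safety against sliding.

FS = 1.48

Taking moments about the centre O, the resisting moment is provided by the undrained shear strength acting along the arc:
M_R = c_u·L_a·R = 30·14.40·9.4 = 4060.8 kN·m/m
M_D = W·d = 819·3.36 = 2751.8 kN·m/m
FS = M_R / M_D = 4060.8 / 2751.8 = 1.476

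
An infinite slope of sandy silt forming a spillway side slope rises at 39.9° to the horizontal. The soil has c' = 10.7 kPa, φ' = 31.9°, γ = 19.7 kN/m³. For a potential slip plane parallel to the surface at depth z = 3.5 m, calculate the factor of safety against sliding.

FS = 1.06

For an infinite slope with a slip plane parallel to the surface (no pore pressure): FS = [c' + γz cos²β tanφ'] / [γz sinβ cosβ].
γz = 19.7·3.5 = 68.95 kN/m²
Numerator = 10.7 + 68.95·cos²39.9°·tan31.9° = 10.7 + 68.95·0.5885·0.6224 = 35.959 kPa
Denominator = 68.95·sin39.9°·cos39.9° = 68.95·0.6414·0.7672 = 33.930 kPa
FS = 35.959 / 33.930 = 1.060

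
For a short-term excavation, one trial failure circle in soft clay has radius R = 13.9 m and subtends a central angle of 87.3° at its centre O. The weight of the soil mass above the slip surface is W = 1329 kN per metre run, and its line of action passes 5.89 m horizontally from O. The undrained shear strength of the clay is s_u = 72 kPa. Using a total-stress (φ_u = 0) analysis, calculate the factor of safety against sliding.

Taking moments about the centre O, the resisting moment is provided by the undrained shear strength acting along the arc:
Arc length L_a = R·θ = 13.9·(87.3°·π/180) = 13.9·1.5237 = 21.18 m
M_R = s_u·L_a·R = 72·21.18·13.9 = 21196.0 kN·m/m
M_D = W·d = 1329·5.89 = 7827.8 kN·m/m
FS = M_R / M_D = 21196.0 / 7827.8 = 2.708

FS = 2.71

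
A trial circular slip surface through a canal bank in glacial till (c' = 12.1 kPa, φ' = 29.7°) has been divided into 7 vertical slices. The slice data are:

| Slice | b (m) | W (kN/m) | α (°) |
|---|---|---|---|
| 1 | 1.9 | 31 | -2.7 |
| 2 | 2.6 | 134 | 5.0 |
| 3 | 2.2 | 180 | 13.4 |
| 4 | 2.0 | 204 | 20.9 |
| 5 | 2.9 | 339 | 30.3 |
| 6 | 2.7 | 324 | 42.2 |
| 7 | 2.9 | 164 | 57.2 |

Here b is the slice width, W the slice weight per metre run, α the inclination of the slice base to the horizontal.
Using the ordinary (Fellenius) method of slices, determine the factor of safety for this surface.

FS = 1.40

Ordinary method of slices: FS = Σ[c'·Δl_i + (W_i cosα_i)·tanφ'] / Σ W_i sinα_i, with Δl_i = b_i / cosα_i.
Slice 1: Δl = 1.9/cos(-2.7°) = 1.902 m; N'_1 = 31·cos(-2.7°) = 31.0; c'Δl = 23.02; W sinα = -1.5
Slice 2: Δl = 2.6/cos5.0° = 2.610 m; N'_2 = 134·cos5.0° = 133.5; c'Δl = 31.58; W sinα = 11.7
Slice 3: Δl = 2.2/cos13.4° = 2.262 m; N'_3 = 180·cos13.4° = 175.1; c'Δl = 27.36; W sinα = 41.7
Slice 4: Δl = 2.0/cos20.9° = 2.141 m; N'_4 = 204·cos20.9° = 190.6; c'Δl = 25.90; W sinα = 72.8
Slice 5: Δl = 2.9/cos30.3° = 3.359 m; N'_5 = 339·cos30.3° = 292.7; c'Δl = 40.64; W sinα = 171.0
Slice 6: Δl = 2.7/cos42.2° = 3.645 m; N'_6 = 324·cos42.2° = 240.0; c'Δl = 44.10; W sinα = 217.6
Slice 7: Δl = 2.9/cos57.2° = 5.353 m; N'_7 = 164·cos57.2° = 88.8; c'Δl = 64.78; W sinα = 137.9
Σc'Δl = 257.4 kN/m; ΣN' = 1151.7 kN/m; ΣW sinα = 651.2 kN/m
Resisting = 257.4 + 1151.7·tan29.7° = 257.4 + 656.9 = 914.3 kN/m
FS = 914.3 / 651.2 = 1.404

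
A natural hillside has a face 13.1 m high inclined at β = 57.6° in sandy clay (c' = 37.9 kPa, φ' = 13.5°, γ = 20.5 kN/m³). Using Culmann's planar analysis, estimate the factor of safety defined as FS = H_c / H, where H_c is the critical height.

FS = 1.64

H_c = (4c'/γ) · sinβ cosφ' / [1 − cos(β − φ')]
    = (4·37.9/20.5) · sin57.6°·cos13.5° / [1 − cos44.1°]
    = 7.395 · 0.8210 / 0.2819 = 21.54 m
FS = H_c / H = 21.54 / 13.1 = 1.644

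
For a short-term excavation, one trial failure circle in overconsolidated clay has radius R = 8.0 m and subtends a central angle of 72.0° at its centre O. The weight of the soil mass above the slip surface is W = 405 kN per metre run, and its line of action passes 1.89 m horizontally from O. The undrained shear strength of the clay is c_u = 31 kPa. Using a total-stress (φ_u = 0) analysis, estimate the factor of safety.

Taking moments about the centre O, the resisting moment is provided by the undrained shear strength acting along the arc:
Arc length L_a = R·θ = 8.0·(72.0°·π/180) = 8.0·1.2566 = 10.05 m
M_R = c_u·L_a·R = 31·10.05·8.0 = 2493.2 kN·m/m
M_D = W·d = 405·1.89 = 765.4 kN·m/m
FS = M_R / M_D = 2493.2 / 765.4 = 3.257

FS = 3.26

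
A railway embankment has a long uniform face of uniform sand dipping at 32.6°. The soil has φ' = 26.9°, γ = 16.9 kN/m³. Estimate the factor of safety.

For a dry cohesionless infinite slope the factor of safety is FS = tanφ' / tanβ.
FS = tan26.9° / tan32.6° = 0.5073 / 0.6395 = 0.793

FS = 0.79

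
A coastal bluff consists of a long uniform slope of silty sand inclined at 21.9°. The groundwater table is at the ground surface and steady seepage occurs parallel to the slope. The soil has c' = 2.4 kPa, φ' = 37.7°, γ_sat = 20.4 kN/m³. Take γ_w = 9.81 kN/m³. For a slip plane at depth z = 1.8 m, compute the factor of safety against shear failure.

With seepage parallel to the slope and the water table at the surface, the effective normal stress on the slip plane uses the buoyant unit weight γ' = γ_sat − γ_w while the driving shear stress uses γ_sat:
FS = [c' + γ' z cos²β tanφ'] / [γ_sat z sinβ cosβ]
γ' = 20.4 − 9.81 = 10.59 kN/m³
Numerator = 2.4 + 10.59·1.8·cos²21.9°·tan37.7° = 2.4 + 10.59·1.8·0.8609·0.7729 = 15.083 kPa
Denominator = 20.4·1.8·sin21.9°·cos21.9° = 20.4·1.8·0.3730·0.9278 = 12.708 kPa
FS = 15.083 / 12.708 = 1.187

FS = 1.19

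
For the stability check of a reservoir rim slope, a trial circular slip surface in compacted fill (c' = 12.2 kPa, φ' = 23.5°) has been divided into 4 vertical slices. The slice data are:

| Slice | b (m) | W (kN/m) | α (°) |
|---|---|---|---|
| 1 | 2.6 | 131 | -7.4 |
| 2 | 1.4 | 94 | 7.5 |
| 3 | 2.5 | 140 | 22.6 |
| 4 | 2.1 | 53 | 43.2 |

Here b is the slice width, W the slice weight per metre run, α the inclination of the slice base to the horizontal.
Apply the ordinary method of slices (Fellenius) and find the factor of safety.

Ordinary method of slices: FS = Σ[c'·Δl_i + (W_i cosα_i)·tanφ'] / Σ W_i sinα_i, with Δl_i = b_i / cosα_i.
Slice 1: Δl = 2.6/cos(-7.4°) = 2.622 m; N'_1 = 131·cos(-7.4°) = 129.9; c'Δl = 31.99; W sinα = -16.9
Slice 2: Δl = 1.4/cos7.5° = 1.412 m; N'_2 = 94·cos7.5° = 93.2; c'Δl = 17.23; W sinα = 12.3
Slice 3: Δl = 2.5/cos22.6° = 2.708 m; N'_3 = 140·cos22.6° = 129.2; c'Δl = 33.04; W sinα = 53.8
Slice 4: Δl = 2.1/cos43.2° = 2.881 m; N'_4 = 53·cos43.2° = 38.6; c'Δl = 35.15; W sinα = 36.3
Σc'Δl = 117.4 kN/m; ΣN' = 391.0 kN/m; ΣW sinα = 85.5 kN/m
Resisting = 117.4 + 391.0·tan23.5° = 117.4 + 170.0 = 287.4 kN/m
FS = 287.4 / 85.5 = 3.362

FS = 3.36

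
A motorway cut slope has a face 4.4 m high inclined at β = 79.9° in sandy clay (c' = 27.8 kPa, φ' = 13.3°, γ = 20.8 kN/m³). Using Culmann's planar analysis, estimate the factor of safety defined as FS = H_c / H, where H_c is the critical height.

H_c = (4c'/γ) · sinβ cosφ' / [1 − cos(β − φ')]
    = (4·27.8/20.8) · sin79.9°·cos13.3° / [1 − cos66.6°]
    = 5.346 · 0.9581 / 0.6029 = 8.50 m
FS = H_c / H = 8.50 / 4.4 = 1.931

FS = 1.93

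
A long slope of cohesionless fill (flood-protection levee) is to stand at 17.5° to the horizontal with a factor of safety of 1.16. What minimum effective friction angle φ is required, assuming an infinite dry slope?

FS = tanφ/tanβ ⇒ tanφ = FS · tanβ = 1.16 · tan17.5° = 0.3657
φ = arctan(0.3657) = 20.09°

φ = 20.1°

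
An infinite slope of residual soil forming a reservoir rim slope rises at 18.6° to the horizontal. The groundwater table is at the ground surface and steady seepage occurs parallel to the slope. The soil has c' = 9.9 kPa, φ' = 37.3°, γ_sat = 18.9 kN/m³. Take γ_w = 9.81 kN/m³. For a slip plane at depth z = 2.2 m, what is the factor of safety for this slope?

With seepage parallel to the slope and the water table at the surface, the effective normal stress on the slip plane uses the buoyant unit weight γ' = γ_sat − γ_w while the driving shear stress uses γ_sat:
FS = [c' + γ' z cos²β tanφ'] / [γ_sat z sinβ cosβ]
γ' = 18.9 − 9.81 = 9.09 kN/m³
Numerator = 9.9 + 9.09·2.2·cos²18.6°·tan37.3° = 9.9 + 9.09·2.2·0.8983·0.7618 = 23.585 kPa
Denominator = 18.9·2.2·sin18.6°·cos18.6° = 18.9·2.2·0.3190·0.9478 = 12.570 kPa
FS = 23.585 / 12.570 = 1.876

FS = 1.88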